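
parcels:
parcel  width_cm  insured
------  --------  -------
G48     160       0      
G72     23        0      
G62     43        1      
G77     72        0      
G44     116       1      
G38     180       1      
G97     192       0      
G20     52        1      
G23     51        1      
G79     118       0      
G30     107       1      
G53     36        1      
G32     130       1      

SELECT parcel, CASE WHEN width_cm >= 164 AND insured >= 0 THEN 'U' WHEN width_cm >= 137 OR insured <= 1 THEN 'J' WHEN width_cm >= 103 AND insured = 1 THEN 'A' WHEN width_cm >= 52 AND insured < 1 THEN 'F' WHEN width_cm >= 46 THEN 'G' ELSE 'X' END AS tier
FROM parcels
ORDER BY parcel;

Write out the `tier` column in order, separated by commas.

J, J, J, J, U, J, J, J, J, J, J, J, U

parcel=G20: width_cm >= 137 OR insured <= 1 → J
parcel=G23: width_cm >= 137 OR insured <= 1 → J
parcel=G30: width_cm >= 137 OR insured <= 1 → J
parcel=G32: width_cm >= 137 OR insured <= 1 → J
parcel=G38: width_cm >= 164 AND insured >= 0 → U
parcel=G44: width_cm >= 137 OR insured <= 1 → J
parcel=G48: width_cm >= 137 OR insured <= 1 → J
parcel=G53: width_cm >= 137 OR insured <= 1 → J
parcel=G62: width_cm >= 137 OR insured <= 1 → J
parcel=G72: width_cm >= 137 OR insured <= 1 → J
parcel=G77: width_cm >= 137 OR insured <= 1 → J
parcel=G79: width_cm >= 137 OR insured <= 1 → J
parcel=G97: width_cm >= 164 AND insured >= 0 → U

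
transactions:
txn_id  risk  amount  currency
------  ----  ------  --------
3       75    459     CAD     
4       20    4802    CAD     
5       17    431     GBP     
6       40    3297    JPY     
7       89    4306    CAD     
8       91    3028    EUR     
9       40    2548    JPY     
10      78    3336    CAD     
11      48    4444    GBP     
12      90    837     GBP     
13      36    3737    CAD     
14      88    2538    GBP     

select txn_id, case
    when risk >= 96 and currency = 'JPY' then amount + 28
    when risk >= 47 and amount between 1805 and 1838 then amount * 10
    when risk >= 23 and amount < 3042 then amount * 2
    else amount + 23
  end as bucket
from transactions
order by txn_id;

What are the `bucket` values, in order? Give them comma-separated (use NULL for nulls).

txn_id=3: risk >= 23 and amount < 3042 → 918
txn_id=4: ELSE → 4825
txn_id=5: ELSE → 454
txn_id=6: ELSE → 3320
txn_id=7: ELSE → 4329
txn_id=8: risk >= 23 and amount < 3042 → 6056
txn_id=9: risk >= 23 and amount < 3042 → 5096
txn_id=10: ELSE → 3359
txn_id=11: ELSE → 4467
txn_id=12: risk >= 23 and amount < 3042 → 1674
txn_id=13: ELSE → 3760
txn_id=14: risk >= 23 and amount < 3042 → 5076

918, 4825, 454, 3320, 4329, 6056, 5096, 3359, 4467, 1674, 3760, 5076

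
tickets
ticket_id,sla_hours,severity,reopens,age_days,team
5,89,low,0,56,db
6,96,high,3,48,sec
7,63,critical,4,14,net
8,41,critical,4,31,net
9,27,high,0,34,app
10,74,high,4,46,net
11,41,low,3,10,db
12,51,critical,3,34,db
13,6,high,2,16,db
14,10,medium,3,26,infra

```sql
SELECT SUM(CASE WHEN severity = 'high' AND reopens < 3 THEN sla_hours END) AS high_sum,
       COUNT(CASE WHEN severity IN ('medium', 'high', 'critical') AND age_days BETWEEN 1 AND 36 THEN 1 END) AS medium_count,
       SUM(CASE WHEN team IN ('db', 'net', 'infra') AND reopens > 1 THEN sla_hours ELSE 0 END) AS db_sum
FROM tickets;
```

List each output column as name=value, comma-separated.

[high_sum: severity = 'high' AND reopens < 3]
ticket_id=5: ✗
ticket_id=6: ✗
ticket_id=7: ✗
ticket_id=8: ✗
ticket_id=9: ✓ → 27
ticket_id=10: ✗
ticket_id=11: ✗
ticket_id=12: ✗
ticket_id=13: ✓ → 6
ticket_id=14: ✗
high_sum = 27 + 6 = 33
—
[medium_count: severity IN ('medium', 'high', 'critical') AND age_days BETWEEN 1 AND 36]
ticket_id=5: ✗
ticket_id=6: ✗
ticket_id=7: ✓ → 1
ticket_id=8: ✓ → 1
ticket_id=9: ✓ → 1
ticket_id=10: ✗
ticket_id=11: ✗
ticket_id=12: ✓ → 1
ticket_id=13: ✓ → 1
ticket_id=14: ✓ → 1
medium_count = COUNT(1, 1, 1, 1, 1, 1) = 6
—
[db_sum: team IN ('db', 'net', 'infra') AND reopens > 1]
ticket_id=5: ✗
ticket_id=6: ✗
ticket_id=7: ✓ → 63
ticket_id=8: ✓ → 41
ticket_id=9: ✗
ticket_id=10: ✓ → 74
ticket_id=11: ✓ → 41
ticket_id=12: ✓ → 51
ticket_id=13: ✓ → 6
ticket_id=14: ✓ → 10
db_sum = 63 + 41 + 74 + 41 + 51 + 6 + 10 = 286

high_sum=33, medium_count=6, db_sum=286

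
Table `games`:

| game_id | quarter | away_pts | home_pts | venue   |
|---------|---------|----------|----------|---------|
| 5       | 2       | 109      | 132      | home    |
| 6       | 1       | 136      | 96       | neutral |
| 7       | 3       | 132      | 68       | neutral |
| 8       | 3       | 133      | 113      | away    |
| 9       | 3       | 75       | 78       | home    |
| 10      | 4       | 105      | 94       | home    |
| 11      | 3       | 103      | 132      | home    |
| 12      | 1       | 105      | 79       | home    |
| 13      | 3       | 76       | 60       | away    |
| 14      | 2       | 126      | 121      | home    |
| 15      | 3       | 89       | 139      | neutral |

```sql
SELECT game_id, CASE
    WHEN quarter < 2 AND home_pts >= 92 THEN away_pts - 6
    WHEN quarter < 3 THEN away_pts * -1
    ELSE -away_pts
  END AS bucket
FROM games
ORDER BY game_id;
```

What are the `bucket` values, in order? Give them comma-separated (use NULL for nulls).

-109, 130, -132, -133, -75, -105, -103, -105, -76, -126, -89

game_id=5: quarter < 3 → -109
game_id=6: quarter < 2 AND home_pts >= 92 → 130
game_id=7: ELSE → -132
game_id=8: ELSE → -133
game_id=9: ELSE → -75
game_id=10: ELSE → -105
game_id=11: ELSE → -103
game_id=12: quarter < 3 → -105
game_id=13: ELSE → -76
game_id=14: quarter < 3 → -126
game_id=15: ELSE → -89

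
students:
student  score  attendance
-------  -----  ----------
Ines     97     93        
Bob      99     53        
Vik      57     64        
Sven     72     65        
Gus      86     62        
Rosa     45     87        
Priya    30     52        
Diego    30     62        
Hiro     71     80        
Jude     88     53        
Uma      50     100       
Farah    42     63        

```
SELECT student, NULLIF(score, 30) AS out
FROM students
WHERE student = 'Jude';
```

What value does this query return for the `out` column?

student = Jude: score=88, attendance=53.
score=88 vs 30: differ → 88

88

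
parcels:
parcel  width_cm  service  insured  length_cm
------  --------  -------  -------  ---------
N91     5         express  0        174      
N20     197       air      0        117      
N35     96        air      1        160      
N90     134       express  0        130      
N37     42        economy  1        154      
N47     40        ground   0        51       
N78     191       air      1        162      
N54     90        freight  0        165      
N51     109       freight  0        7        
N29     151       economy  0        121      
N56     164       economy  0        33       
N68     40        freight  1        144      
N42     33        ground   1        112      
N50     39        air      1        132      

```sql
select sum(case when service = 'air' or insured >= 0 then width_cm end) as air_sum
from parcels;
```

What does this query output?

1331

parcel=N91: ✓ → 5
parcel=N20: ✓ → 197
parcel=N35: ✓ → 96
parcel=N90: ✓ → 134
parcel=N37: ✓ → 42
parcel=N47: ✓ → 40
parcel=N78: ✓ → 191
parcel=N54: ✓ → 90
parcel=N51: ✓ → 109
parcel=N29: ✓ → 151
parcel=N56: ✓ → 164
parcel=N68: ✓ → 40
parcel=N42: ✓ → 33
parcel=N50: ✓ → 39
air_sum = 5 + 197 + 96 + 134 + 42 + 40 + 191 + 90 + 109 + 151 + 164 + 40 + 33 + 39 = 1331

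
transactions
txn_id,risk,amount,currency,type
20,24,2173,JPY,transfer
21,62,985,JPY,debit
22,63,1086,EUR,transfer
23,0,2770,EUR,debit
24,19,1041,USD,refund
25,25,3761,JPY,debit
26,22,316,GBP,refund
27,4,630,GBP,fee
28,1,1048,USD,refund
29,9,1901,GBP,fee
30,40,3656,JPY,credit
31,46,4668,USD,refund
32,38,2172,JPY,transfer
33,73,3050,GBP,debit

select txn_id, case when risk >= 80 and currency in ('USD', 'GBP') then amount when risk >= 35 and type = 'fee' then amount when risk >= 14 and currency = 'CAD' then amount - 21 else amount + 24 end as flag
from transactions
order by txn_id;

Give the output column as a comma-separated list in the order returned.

txn_id=20: ELSE → 2197
txn_id=21: ELSE → 1009
txn_id=22: ELSE → 1110
txn_id=23: ELSE → 2794
txn_id=24: ELSE → 1065
txn_id=25: ELSE → 3785
txn_id=26: ELSE → 340
txn_id=27: ELSE → 654
txn_id=28: ELSE → 1072
txn_id=29: ELSE → 1925
txn_id=30: ELSE → 3680
txn_id=31: ELSE → 4692
txn_id=32: ELSE → 2196
txn_id=33: ELSE → 3074

2197, 1009, 1110, 2794, 1065, 3785, 340, 654, 1072, 1925, 3680, 4692, 2196, 3074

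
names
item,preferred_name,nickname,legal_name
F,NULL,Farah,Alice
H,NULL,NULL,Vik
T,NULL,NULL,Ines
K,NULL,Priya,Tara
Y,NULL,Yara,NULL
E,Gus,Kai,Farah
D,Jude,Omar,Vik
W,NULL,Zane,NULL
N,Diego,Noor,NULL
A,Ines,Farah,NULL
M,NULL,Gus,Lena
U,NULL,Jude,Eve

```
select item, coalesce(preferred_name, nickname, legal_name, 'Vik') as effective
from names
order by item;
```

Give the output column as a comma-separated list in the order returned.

item=A: preferred_name=Ines → Ines
item=D: preferred_name=Jude → Jude
item=E: preferred_name=Gus → Gus
item=F: preferred_name=NULL, nickname=Farah → Farah
item=H: preferred_name=NULL, nickname=NULL, legal_name=Vik → Vik
item=K: preferred_name=NULL, nickname=Priya → Priya
item=M: preferred_name=NULL, nickname=Gus → Gus
item=N: preferred_name=Diego → Diego
item=T: preferred_name=NULL, nickname=NULL, legal_name=Ines → Ines
item=U: preferred_name=NULL, nickname=Jude → Jude
item=W: preferred_name=NULL, nickname=Zane → Zane
item=Y: preferred_name=NULL, nickname=Yara → Yara

Ines, Jude, Gus, Farah, Vik, Priya, Gus, Diego, Ines, Jude, Zane, Yara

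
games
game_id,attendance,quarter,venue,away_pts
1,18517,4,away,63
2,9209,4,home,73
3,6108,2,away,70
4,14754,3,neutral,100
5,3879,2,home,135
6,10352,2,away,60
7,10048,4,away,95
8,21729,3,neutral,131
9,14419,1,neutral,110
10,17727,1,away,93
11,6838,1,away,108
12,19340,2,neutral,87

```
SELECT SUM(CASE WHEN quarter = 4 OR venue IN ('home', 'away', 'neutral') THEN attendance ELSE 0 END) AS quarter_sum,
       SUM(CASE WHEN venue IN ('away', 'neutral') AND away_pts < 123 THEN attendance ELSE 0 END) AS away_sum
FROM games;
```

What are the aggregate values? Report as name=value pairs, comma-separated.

quarter_sum=152920, away_sum=118103

[quarter_sum: quarter = 4 OR venue IN ('home', 'away', 'neutral')]
game_id=1: ✓ → 18517
game_id=2: ✓ → 9209
game_id=3: ✓ → 6108
game_id=4: ✓ → 14754
game_id=5: ✓ → 3879
game_id=6: ✓ → 10352
game_id=7: ✓ → 10048
game_id=8: ✓ → 21729
game_id=9: ✓ → 14419
game_id=10: ✓ → 17727
game_id=11: ✓ → 6838
game_id=12: ✓ → 19340
quarter_sum = 18517 + 9209 + 6108 + 14754 + 3879 + 10352 + 10048 + 21729 + 14419 + 17727 + 6838 + 19340 = 152920
—
[away_sum: venue IN ('away', 'neutral') AND away_pts < 123]
game_id=1: ✓ → 18517
game_id=2: ✗
game_id=3: ✓ → 6108
game_id=4: ✓ → 14754
game_id=5: ✗
game_id=6: ✓ → 10352
game_id=7: ✓ → 10048
game_id=8: ✗
game_id=9: ✓ → 14419
game_id=10: ✓ → 17727
game_id=11: ✓ → 6838
game_id=12: ✓ → 19340
away_sum = 18517 + 6108 + 14754 + 10352 + 10048 + 14419 + 17727 + 6838 + 19340 = 118103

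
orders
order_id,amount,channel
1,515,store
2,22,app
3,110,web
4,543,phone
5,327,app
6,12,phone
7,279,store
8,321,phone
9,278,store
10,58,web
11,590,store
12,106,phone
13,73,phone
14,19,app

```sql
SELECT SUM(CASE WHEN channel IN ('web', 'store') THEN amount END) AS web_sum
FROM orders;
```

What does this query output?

order_id=1: ✓ → 515
order_id=2: ✗
order_id=3: ✓ → 110
order_id=4: ✗
order_id=5: ✗
order_id=6: ✗
order_id=7: ✓ → 279
order_id=8: ✗
order_id=9: ✓ → 278
order_id=10: ✓ → 58
order_id=11: ✓ → 590
order_id=12: ✗
order_id=13: ✗
order_id=14: ✗
web_sum = 515 + 110 + 279 + 278 + 58 + 590 = 1830

1830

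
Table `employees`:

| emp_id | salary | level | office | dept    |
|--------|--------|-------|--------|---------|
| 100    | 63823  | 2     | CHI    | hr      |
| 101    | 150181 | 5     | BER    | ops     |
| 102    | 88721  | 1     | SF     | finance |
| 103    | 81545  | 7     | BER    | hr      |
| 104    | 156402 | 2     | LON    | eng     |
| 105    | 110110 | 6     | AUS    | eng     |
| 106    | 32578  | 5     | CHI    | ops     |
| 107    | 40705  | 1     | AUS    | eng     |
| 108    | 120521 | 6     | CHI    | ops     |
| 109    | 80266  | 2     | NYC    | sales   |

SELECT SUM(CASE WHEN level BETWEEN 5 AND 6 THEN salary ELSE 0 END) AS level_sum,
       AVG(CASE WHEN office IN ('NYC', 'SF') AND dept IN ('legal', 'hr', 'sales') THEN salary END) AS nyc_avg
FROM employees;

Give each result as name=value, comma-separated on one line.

level_sum=413390, nyc_avg=80266

[level_sum: level BETWEEN 5 AND 6]
emp_id=100: ✗
emp_id=101: ✓ → 150181
emp_id=102: ✗
emp_id=103: ✗
emp_id=104: ✗
emp_id=105: ✓ → 110110
emp_id=106: ✓ → 32578
emp_id=107: ✗
emp_id=108: ✓ → 120521
emp_id=109: ✗
level_sum = 150181 + 110110 + 32578 + 120521 = 413390
—
[nyc_avg: office IN ('NYC', 'SF') AND dept IN ('legal', 'hr', 'sales')]
emp_id=100: ✗
emp_id=101: ✗
emp_id=102: ✗
emp_id=103: ✗
emp_id=104: ✗
emp_id=105: ✗
emp_id=106: ✗
emp_id=107: ✗
emp_id=108: ✗
emp_id=109: ✓ → 80266
nyc_avg = 80266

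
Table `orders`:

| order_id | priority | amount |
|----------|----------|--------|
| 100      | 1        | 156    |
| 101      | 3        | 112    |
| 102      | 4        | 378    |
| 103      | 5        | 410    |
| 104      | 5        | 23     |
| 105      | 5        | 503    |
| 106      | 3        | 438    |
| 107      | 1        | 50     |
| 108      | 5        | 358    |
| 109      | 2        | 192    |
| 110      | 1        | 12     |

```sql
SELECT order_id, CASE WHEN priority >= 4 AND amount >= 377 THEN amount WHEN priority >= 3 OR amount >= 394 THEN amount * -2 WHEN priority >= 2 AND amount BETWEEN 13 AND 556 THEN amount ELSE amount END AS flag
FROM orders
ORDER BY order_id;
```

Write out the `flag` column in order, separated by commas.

order_id=100: ELSE → 156
order_id=101: priority >= 3 OR amount >= 394 → -224
order_id=102: priority >= 4 AND amount >= 377 → 378
order_id=103: priority >= 4 AND amount >= 377 → 410
order_id=104: priority >= 3 OR amount >= 394 → -46
order_id=105: priority >= 4 AND amount >= 377 → 503
order_id=106: priority >= 3 OR amount >= 394 → -876
order_id=107: ELSE → 50
order_id=108: priority >= 3 OR amount >= 394 → -716
order_id=109: priority >= 2 AND amount BETWEEN 13 AND 556 → 192
order_id=110: ELSE → 12

156, -224, 378, 410, -46, 503, -876, 50, -716, 192, 12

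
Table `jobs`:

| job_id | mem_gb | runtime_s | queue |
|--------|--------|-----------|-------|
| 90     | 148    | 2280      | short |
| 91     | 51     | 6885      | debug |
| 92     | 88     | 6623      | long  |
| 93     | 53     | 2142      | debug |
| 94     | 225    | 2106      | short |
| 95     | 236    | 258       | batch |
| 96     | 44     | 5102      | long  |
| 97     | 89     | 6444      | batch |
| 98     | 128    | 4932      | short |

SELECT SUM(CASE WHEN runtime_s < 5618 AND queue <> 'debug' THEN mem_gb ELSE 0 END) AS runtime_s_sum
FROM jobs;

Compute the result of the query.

781

job_id=90: ✓ → 148
job_id=91: ✗
job_id=92: ✗
job_id=93: ✗
job_id=94: ✓ → 225
job_id=95: ✓ → 236
job_id=96: ✓ → 44
job_id=97: ✗
job_id=98: ✓ → 128
runtime_s_sum = 148 + 225 + 236 + 44 + 128 = 781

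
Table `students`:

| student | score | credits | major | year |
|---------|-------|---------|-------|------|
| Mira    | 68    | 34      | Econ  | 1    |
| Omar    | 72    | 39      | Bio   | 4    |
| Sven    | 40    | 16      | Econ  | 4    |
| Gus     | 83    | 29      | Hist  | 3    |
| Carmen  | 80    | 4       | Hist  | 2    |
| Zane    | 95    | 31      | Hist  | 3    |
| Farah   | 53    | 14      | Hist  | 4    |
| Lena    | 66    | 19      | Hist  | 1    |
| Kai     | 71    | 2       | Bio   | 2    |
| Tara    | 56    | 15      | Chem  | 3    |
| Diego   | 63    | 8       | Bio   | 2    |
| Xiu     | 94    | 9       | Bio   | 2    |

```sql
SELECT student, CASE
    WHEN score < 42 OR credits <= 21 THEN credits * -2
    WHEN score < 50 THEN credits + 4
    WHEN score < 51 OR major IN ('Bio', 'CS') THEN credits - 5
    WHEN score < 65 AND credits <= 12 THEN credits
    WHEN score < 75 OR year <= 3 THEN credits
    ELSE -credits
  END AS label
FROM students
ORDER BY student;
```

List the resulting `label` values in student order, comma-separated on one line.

student=Carmen: score < 42 OR credits <= 21 → -8
student=Diego: score < 42 OR credits <= 21 → -16
student=Farah: score < 42 OR credits <= 21 → -28
student=Gus: score < 75 OR year <= 3 → 29
student=Kai: score < 42 OR credits <= 21 → -4
student=Lena: score < 42 OR credits <= 21 → -38
student=Mira: score < 75 OR year <= 3 → 34
student=Omar: score < 51 OR major IN ('Bio', 'CS') → 34
student=Sven: score < 42 OR credits <= 21 → -32
student=Tara: score < 42 OR credits <= 21 → -30
student=Xiu: score < 42 OR credits <= 21 → -18
student=Zane: score < 75 OR year <= 3 → 31

-8, -16, -28, 29, -4, -38, 34, 34, -32, -30, -18, 31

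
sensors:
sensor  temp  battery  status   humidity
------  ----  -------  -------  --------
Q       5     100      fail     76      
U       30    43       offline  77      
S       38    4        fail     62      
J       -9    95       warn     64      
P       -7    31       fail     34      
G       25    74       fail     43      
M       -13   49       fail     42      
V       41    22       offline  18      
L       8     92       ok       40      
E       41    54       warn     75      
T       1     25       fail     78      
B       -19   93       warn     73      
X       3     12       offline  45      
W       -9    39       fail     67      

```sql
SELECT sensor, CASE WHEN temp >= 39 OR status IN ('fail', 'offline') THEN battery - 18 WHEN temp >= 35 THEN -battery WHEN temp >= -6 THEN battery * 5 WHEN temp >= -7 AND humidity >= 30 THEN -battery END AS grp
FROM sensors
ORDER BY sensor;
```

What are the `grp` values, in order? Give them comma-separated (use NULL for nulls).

sensor=B: (no match → NULL) → NULL
sensor=E: temp >= 39 OR status IN ('fail', 'offline') → 36
sensor=G: temp >= 39 OR status IN ('fail', 'offline') → 56
sensor=J: (no match → NULL) → NULL
sensor=L: temp >= -6 → 460
sensor=M: temp >= 39 OR status IN ('fail', 'offline') → 31
sensor=P: temp >= 39 OR status IN ('fail', 'offline') → 13
sensor=Q: temp >= 39 OR status IN ('fail', 'offline') → 82
sensor=S: temp >= 39 OR status IN ('fail', 'offline') → -14
sensor=T: temp >= 39 OR status IN ('fail', 'offline') → 7
sensor=U: temp >= 39 OR status IN ('fail', 'offline') → 25
sensor=V: temp >= 39 OR status IN ('fail', 'offline') → 4
sensor=W: temp >= 39 OR status IN ('fail', 'offline') → 21
sensor=X: temp >= 39 OR status IN ('fail', 'offline') → -6

NULL, 36, 56, NULL, 460, 31, 13, 82, -14, 7, 25, 4, 21, -6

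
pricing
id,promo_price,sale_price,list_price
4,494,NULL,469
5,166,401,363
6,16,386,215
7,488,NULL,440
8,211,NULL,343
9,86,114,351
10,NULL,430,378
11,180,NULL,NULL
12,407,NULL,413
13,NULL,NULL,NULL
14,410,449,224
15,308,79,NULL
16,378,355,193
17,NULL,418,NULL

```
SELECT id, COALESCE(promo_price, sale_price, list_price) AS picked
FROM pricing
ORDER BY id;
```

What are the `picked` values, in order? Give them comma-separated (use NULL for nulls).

id=4: promo_price=494 → 494
id=5: promo_price=166 → 166
id=6: promo_price=16 → 16
id=7: promo_price=488 → 488
id=8: promo_price=211 → 211
id=9: promo_price=86 → 86
id=10: promo_price=NULL, sale_price=430 → 430
id=11: promo_price=180 → 180
id=12: promo_price=407 → 407
id=13: promo_price=NULL, sale_price=NULL, list_price=NULL (all NULL) → NULL
id=14: promo_price=410 → 410
id=15: promo_price=308 → 308
id=16: promo_price=378 → 378
id=17: promo_price=NULL, sale_price=418 → 418

494, 166, 16, 488, 211, 86, 430, 180, 407, NULL, 410, 308, 378, 418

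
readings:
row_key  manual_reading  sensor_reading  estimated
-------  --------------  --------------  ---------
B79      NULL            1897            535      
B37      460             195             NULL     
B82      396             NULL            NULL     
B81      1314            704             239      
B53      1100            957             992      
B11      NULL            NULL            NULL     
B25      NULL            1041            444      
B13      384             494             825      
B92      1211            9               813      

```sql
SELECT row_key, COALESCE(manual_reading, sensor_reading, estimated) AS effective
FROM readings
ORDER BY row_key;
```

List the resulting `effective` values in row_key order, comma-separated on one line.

NULL, 384, 1041, 460, 1100, 1897, 1314, 396, 1211

row_key=B11: manual_reading=NULL, sensor_reading=NULL, estimated=NULL (all NULL) → NULL
row_key=B13: manual_reading=384 → 384
row_key=B25: manual_reading=NULL, sensor_reading=1041 → 1041
row_key=B37: manual_reading=460 → 460
row_key=B53: manual_reading=1100 → 1100
row_key=B79: manual_reading=NULL, sensor_reading=1897 → 1897
row_key=B81: manual_reading=1314 → 1314
row_key=B82: manual_reading=396 → 396
row_key=B92: manual_reading=1211 → 1211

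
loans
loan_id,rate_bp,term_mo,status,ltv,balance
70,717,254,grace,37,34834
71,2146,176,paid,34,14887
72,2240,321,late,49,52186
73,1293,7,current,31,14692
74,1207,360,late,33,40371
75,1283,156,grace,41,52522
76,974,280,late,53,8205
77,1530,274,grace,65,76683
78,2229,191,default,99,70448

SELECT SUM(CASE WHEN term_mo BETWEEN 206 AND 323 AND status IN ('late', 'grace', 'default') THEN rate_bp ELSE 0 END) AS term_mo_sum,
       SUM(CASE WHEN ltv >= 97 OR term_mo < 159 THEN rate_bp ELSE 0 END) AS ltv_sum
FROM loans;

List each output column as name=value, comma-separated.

[term_mo_sum: term_mo BETWEEN 206 AND 323 AND status IN ('late', 'grace', 'default')]
loan_id=70: ✓ → 717
loan_id=71: ✗
loan_id=72: ✓ → 2240
loan_id=73: ✗
loan_id=74: ✗
loan_id=75: ✗
loan_id=76: ✓ → 974
loan_id=77: ✓ → 1530
loan_id=78: ✗
term_mo_sum = 717 + 2240 + 974 + 1530 = 5461
—
[ltv_sum: ltv >= 97 OR term_mo < 159]
loan_id=70: ✗
loan_id=71: ✗
loan_id=72: ✗
loan_id=73: ✓ → 1293
loan_id=74: ✗
loan_id=75: ✓ → 1283
loan_id=76: ✗
loan_id=77: ✗
loan_id=78: ✓ → 2229
ltv_sum = 1293 + 1283 + 2229 = 4805

term_mo_sum=5461, ltv_sum=4805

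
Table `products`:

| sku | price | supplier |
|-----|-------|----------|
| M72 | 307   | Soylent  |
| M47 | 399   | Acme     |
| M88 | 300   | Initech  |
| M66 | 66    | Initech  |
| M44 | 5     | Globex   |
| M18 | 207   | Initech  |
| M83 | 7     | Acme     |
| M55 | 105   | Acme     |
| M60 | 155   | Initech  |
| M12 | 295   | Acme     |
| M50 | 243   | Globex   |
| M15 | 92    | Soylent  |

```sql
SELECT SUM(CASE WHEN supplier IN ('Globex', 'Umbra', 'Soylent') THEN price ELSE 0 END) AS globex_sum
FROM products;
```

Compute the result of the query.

sku=M72: ✓ → 307
sku=M47: ✗
sku=M88: ✗
sku=M66: ✗
sku=M44: ✓ → 5
sku=M18: ✗
sku=M83: ✗
sku=M55: ✗
sku=M60: ✗
sku=M12: ✗
sku=M50: ✓ → 243
sku=M15: ✓ → 92
globex_sum = 307 + 5 + 243 + 92 = 647

647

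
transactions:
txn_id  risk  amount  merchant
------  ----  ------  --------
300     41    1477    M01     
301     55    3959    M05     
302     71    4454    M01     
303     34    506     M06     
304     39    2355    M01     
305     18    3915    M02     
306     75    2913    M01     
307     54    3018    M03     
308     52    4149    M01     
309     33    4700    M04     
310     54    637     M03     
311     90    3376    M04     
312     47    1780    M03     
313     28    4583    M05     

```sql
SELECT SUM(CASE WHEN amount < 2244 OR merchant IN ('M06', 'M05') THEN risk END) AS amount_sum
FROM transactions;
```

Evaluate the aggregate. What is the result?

259

txn_id=300: ✓ → 41
txn_id=301: ✓ → 55
txn_id=302: ✗
txn_id=303: ✓ → 34
txn_id=304: ✗
txn_id=305: ✗
txn_id=306: ✗
txn_id=307: ✗
txn_id=308: ✗
txn_id=309: ✗
txn_id=310: ✓ → 54
txn_id=311: ✗
txn_id=312: ✓ → 47
txn_id=313: ✓ → 28
amount_sum = 41 + 55 + 34 + 54 + 47 + 28 = 259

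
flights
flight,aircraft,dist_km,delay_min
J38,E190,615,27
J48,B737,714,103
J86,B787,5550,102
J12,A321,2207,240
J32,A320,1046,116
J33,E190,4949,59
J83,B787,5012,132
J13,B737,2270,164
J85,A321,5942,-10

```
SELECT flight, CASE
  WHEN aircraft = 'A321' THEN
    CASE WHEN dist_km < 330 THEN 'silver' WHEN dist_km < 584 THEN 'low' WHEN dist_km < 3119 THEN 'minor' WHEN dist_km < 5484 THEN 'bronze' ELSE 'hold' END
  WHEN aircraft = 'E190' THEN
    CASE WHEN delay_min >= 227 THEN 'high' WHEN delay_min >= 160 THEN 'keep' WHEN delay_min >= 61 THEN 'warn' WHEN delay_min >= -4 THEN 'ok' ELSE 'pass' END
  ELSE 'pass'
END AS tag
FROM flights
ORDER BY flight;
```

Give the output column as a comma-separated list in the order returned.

flight=J12: aircraft='A321' → inner[dist_km < 3119] → minor
flight=J13: aircraft='B737' → outer ELSE → pass
flight=J32: aircraft='A320' → outer ELSE → pass
flight=J33: aircraft='E190' → inner[delay_min >= -4] → ok
flight=J38: aircraft='E190' → inner[delay_min >= -4] → ok
flight=J48: aircraft='B737' → outer ELSE → pass
flight=J83: aircraft='B787' → outer ELSE → pass
flight=J85: aircraft='A321' → inner[ELSE] → hold
flight=J86: aircraft='B787' → outer ELSE → pass

minor, pass, pass, ok, ok, pass, pass, hold, pass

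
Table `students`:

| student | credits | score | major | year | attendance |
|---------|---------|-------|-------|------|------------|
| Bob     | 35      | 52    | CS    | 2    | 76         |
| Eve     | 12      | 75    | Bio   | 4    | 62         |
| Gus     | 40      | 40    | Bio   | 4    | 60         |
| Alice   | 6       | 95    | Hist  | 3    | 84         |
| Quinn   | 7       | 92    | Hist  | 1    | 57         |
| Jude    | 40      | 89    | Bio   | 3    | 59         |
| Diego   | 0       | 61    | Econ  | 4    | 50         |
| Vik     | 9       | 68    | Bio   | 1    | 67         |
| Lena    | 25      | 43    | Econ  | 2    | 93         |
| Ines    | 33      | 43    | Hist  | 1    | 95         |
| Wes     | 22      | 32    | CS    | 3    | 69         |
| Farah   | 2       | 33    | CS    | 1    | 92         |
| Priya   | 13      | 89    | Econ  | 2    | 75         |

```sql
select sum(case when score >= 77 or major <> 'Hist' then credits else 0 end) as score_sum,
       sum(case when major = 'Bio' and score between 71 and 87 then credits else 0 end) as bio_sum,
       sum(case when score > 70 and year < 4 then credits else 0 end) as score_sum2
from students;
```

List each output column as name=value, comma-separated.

[score_sum: score >= 77 or major <> 'Hist']
student=Bob: ✓ → 35
student=Eve: ✓ → 12
student=Gus: ✓ → 40
student=Alice: ✓ → 6
student=Quinn: ✓ → 7
student=Jude: ✓ → 40
student=Diego: ✓ → 0
student=Vik: ✓ → 9
student=Lena: ✓ → 25
student=Ines: ✗
student=Wes: ✓ → 22
student=Farah: ✓ → 2
student=Priya: ✓ → 13
score_sum = 35 + 12 + 40 + 6 + 7 + 40 + 9 + 25 + 22 + 2 + 13 = 211
—
[bio_sum: major = 'Bio' and score between 71 and 87]
student=Bob: ✗
student=Eve: ✓ → 12
student=Gus: ✗
student=Alice: ✗
student=Quinn: ✗
student=Jude: ✗
student=Diego: ✗
student=Vik: ✗
student=Lena: ✗
student=Ines: ✗
student=Wes: ✗
student=Farah: ✗
student=Priya: ✗
bio_sum = 12
—
[score_sum2: score > 70 and year < 4]
student=Bob: ✗
student=Eve: ✗
student=Gus: ✗
student=Alice: ✓ → 6
student=Quinn: ✓ → 7
student=Jude: ✓ → 40
student=Diego: ✗
student=Vik: ✗
student=Lena: ✗
student=Ines: ✗
student=Wes: ✗
student=Farah: ✗
student=Priya: ✓ → 13
score_sum2 = 6 + 7 + 40 + 13 = 66

score_sum=211, bio_sum=12, score_sum2=66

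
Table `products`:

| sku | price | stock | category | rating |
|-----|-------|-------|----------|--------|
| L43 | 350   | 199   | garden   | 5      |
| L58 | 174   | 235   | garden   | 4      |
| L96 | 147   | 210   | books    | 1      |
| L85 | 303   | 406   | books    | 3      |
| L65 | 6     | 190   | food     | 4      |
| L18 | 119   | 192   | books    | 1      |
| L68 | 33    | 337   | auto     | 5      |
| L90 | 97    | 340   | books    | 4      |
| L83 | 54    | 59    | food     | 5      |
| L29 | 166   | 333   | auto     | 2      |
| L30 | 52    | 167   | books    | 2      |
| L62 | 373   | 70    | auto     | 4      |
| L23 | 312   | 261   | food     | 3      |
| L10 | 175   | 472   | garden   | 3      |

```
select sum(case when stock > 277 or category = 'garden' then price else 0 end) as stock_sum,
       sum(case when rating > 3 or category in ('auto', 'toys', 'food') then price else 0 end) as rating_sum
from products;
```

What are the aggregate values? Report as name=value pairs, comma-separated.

[stock_sum: stock > 277 or category = 'garden']
sku=L43: ✓ → 350
sku=L58: ✓ → 174
sku=L96: ✗
sku=L85: ✓ → 303
sku=L65: ✗
sku=L18: ✗
sku=L68: ✓ → 33
sku=L90: ✓ → 97
sku=L83: ✗
sku=L29: ✓ → 166
sku=L30: ✗
sku=L62: ✗
sku=L23: ✗
sku=L10: ✓ → 175
stock_sum = 350 + 174 + 303 + 33 + 97 + 166 + 175 = 1298
—
[rating_sum: rating > 3 or category in ('auto', 'toys', 'food')]
sku=L43: ✓ → 350
sku=L58: ✓ → 174
sku=L96: ✗
sku=L85: ✗
sku=L65: ✓ → 6
sku=L18: ✗
sku=L68: ✓ → 33
sku=L90: ✓ → 97
sku=L83: ✓ → 54
sku=L29: ✓ → 166
sku=L30: ✗
sku=L62: ✓ → 373
sku=L23: ✓ → 312
sku=L10: ✗
rating_sum = 350 + 174 + 6 + 33 + 97 + 54 + 166 + 373 + 312 = 1565

stock_sum=1298, rating_sum=1565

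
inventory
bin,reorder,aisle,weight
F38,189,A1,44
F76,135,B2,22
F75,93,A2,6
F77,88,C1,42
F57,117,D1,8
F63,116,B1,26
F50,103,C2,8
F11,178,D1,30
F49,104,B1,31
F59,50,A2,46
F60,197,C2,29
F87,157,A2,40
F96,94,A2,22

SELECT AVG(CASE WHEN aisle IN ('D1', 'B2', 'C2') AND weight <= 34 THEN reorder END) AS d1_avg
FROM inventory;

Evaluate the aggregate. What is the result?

146

bin=F38: ✗
bin=F76: ✓ → 135
bin=F75: ✗
bin=F77: ✗
bin=F57: ✓ → 117
bin=F63: ✗
bin=F50: ✓ → 103
bin=F11: ✓ → 178
bin=F49: ✗
bin=F59: ✗
bin=F60: ✓ → 197
bin=F87: ✗
bin=F96: ✗
d1_avg = (135 + 117 + 103 + 178 + 197) / 5 = 146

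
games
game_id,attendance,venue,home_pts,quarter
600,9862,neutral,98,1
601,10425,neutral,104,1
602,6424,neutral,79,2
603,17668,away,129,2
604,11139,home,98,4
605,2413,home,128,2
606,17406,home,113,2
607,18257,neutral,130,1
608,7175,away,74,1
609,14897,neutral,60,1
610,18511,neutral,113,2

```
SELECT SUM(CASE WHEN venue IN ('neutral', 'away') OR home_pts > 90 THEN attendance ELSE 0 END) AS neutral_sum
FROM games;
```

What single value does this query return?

134177

game_id=600: ✓ → 9862
game_id=601: ✓ → 10425
game_id=602: ✓ → 6424
game_id=603: ✓ → 17668
game_id=604: ✓ → 11139
game_id=605: ✓ → 2413
game_id=606: ✓ → 17406
game_id=607: ✓ → 18257
game_id=608: ✓ → 7175
game_id=609: ✓ → 14897
game_id=610: ✓ → 18511
neutral_sum = 9862 + 10425 + 6424 + 17668 + 11139 + 2413 + 17406 + 18257 + 7175 + 14897 + 18511 = 134177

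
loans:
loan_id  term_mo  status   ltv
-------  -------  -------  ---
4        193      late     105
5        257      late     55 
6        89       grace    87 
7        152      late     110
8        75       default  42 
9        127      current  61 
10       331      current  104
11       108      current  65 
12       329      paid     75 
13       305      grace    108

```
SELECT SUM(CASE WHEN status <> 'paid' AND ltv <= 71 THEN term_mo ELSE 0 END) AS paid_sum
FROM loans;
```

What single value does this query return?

loan_id=4: ✗
loan_id=5: ✓ → 257
loan_id=6: ✗
loan_id=7: ✗
loan_id=8: ✓ → 75
loan_id=9: ✓ → 127
loan_id=10: ✗
loan_id=11: ✓ → 108
loan_id=12: ✗
loan_id=13: ✗
paid_sum = 257 + 75 + 127 + 108 = 567

567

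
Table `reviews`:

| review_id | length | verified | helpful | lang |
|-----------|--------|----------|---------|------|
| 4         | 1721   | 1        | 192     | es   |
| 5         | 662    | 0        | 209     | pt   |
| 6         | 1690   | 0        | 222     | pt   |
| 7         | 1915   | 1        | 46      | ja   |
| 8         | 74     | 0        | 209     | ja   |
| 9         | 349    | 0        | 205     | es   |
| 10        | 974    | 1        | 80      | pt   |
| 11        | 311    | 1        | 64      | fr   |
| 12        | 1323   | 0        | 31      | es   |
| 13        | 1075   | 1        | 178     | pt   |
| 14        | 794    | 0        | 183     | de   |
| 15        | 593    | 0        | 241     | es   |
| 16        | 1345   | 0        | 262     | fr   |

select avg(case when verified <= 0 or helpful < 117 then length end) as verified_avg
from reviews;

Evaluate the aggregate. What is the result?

911.8181818182

review_id=4: ✗
review_id=5: ✓ → 662
review_id=6: ✓ → 1690
review_id=7: ✓ → 1915
review_id=8: ✓ → 74
review_id=9: ✓ → 349
review_id=10: ✓ → 974
review_id=11: ✓ → 311
review_id=12: ✓ → 1323
review_id=13: ✗
review_id=14: ✓ → 794
review_id=15: ✓ → 593
review_id=16: ✓ → 1345
verified_avg = (662 + 1690 + 1915 + 74 + 349 + 974 + 311 + 1323 + 794 + 593 + 1345) / 11 = 911.8181818182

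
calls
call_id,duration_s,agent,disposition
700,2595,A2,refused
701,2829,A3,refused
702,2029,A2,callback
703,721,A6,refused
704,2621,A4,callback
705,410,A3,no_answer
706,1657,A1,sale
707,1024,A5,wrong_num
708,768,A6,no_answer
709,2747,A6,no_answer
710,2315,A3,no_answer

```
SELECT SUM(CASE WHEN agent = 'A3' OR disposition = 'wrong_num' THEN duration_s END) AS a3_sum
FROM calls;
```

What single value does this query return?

call_id=700: ✗
call_id=701: ✓ → 2829
call_id=702: ✗
call_id=703: ✗
call_id=704: ✗
call_id=705: ✓ → 410
call_id=706: ✗
call_id=707: ✓ → 1024
call_id=708: ✗
call_id=709: ✗
call_id=710: ✓ → 2315
a3_sum = 2829 + 410 + 1024 + 2315 = 6578

6578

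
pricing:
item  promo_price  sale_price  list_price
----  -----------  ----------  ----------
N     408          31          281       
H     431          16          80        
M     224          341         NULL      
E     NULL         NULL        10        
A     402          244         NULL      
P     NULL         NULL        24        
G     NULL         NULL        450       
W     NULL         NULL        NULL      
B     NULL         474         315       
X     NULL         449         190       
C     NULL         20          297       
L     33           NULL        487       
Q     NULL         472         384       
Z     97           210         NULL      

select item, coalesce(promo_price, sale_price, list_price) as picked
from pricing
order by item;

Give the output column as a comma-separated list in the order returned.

402, 474, 20, 10, 450, 431, 33, 224, 408, 24, 472, NULL, 449, 97

item=A: promo_price=402 → 402
item=B: promo_price=NULL, sale_price=474 → 474
item=C: promo_price=NULL, sale_price=20 → 20
item=E: promo_price=NULL, sale_price=NULL, list_price=10 → 10
item=G: promo_price=NULL, sale_price=NULL, list_price=450 → 450
item=H: promo_price=431 → 431
item=L: promo_price=33 → 33
item=M: promo_price=224 → 224
item=N: promo_price=408 → 408
item=P: promo_price=NULL, sale_price=NULL, list_price=24 → 24
item=Q: promo_price=NULL, sale_price=472 → 472
item=W: promo_price=NULL, sale_price=NULL, list_price=NULL (all NULL) → NULL
item=X: promo_price=NULL, sale_price=449 → 449
item=Z: promo_price=97 → 97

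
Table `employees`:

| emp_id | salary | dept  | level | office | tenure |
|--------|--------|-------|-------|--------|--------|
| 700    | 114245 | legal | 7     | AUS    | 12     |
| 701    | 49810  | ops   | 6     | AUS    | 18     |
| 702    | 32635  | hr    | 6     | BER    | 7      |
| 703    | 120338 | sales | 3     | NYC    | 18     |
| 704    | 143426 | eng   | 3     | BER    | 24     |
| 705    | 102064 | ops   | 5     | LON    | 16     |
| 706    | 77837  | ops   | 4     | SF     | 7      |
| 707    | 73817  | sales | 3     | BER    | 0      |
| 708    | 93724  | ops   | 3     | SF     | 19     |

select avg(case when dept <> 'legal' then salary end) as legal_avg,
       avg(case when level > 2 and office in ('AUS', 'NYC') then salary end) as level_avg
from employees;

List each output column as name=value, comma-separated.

[legal_avg: dept <> 'legal']
emp_id=700: ✗
emp_id=701: ✓ → 49810
emp_id=702: ✓ → 32635
emp_id=703: ✓ → 120338
emp_id=704: ✓ → 143426
emp_id=705: ✓ → 102064
emp_id=706: ✓ → 77837
emp_id=707: ✓ → 73817
emp_id=708: ✓ → 93724
legal_avg = (49810 + 32635 + 120338 + 143426 + 102064 + 77837 + 73817 + 93724) / 8 = 86706.375
—
[level_avg: level > 2 and office in ('AUS', 'NYC')]
emp_id=700: ✓ → 114245
emp_id=701: ✓ → 49810
emp_id=702: ✗
emp_id=703: ✓ → 120338
emp_id=704: ✗
emp_id=705: ✗
emp_id=706: ✗
emp_id=707: ✗
emp_id=708: ✗
level_avg = (114245 + 49810 + 120338) / 3 = 94797.6666666667

legal_avg=86706.375, level_avg=94797.6666666667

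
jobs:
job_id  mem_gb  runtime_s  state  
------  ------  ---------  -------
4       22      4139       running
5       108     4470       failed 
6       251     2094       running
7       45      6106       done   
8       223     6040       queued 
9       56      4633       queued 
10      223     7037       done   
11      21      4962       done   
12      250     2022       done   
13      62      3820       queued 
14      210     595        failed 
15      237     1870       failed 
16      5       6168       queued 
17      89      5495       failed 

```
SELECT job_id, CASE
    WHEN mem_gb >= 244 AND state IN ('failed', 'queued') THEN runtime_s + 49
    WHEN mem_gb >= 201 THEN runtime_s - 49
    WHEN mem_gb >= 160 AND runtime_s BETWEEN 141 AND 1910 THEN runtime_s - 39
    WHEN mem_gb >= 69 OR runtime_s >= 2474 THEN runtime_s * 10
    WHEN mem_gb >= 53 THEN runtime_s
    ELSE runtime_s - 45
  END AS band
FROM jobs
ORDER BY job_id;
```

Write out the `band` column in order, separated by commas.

41390, 44700, 2045, 61060, 5991, 46330, 6988, 49620, 1973, 38200, 546, 1821, 61680, 54950

job_id=4: mem_gb >= 69 OR runtime_s >= 2474 → 41390
job_id=5: mem_gb >= 69 OR runtime_s >= 2474 → 44700
job_id=6: mem_gb >= 201 → 2045
job_id=7: mem_gb >= 69 OR runtime_s >= 2474 → 61060
job_id=8: mem_gb >= 201 → 5991
job_id=9: mem_gb >= 69 OR runtime_s >= 2474 → 46330
job_id=10: mem_gb >= 201 → 6988
job_id=11: mem_gb >= 69 OR runtime_s >= 2474 → 49620
job_id=12: mem_gb >= 201 → 1973
job_id=13: mem_gb >= 69 OR runtime_s >= 2474 → 38200
job_id=14: mem_gb >= 201 → 546
job_id=15: mem_gb >= 201 → 1821
job_id=16: mem_gb >= 69 OR runtime_s >= 2474 → 61680
job_id=17: mem_gb >= 69 OR runtime_s >= 2474 → 54950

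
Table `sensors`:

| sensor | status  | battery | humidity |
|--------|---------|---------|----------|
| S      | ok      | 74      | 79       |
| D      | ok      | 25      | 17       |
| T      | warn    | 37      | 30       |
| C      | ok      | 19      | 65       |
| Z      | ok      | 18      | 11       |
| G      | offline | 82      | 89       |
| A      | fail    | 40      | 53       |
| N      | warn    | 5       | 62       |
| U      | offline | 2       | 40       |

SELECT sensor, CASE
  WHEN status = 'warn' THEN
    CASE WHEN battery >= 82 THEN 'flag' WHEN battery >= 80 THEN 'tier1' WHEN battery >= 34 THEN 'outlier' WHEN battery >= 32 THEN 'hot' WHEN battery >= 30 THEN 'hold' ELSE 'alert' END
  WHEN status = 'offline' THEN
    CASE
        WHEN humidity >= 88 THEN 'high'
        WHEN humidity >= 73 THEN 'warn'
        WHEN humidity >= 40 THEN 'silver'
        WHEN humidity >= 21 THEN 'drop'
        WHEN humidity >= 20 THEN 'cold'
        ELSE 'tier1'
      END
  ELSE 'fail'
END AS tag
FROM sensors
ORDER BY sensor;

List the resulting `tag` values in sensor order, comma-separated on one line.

fail, fail, fail, high, alert, fail, outlier, silver, fail

sensor=A: status='fail' → outer ELSE → fail
sensor=C: status='ok' → outer ELSE → fail
sensor=D: status='ok' → outer ELSE → fail
sensor=G: status='offline' → inner[humidity >= 88] → high
sensor=N: status='warn' → inner[ELSE] → alert
sensor=S: status='ok' → outer ELSE → fail
sensor=T: status='warn' → inner[battery >= 34] → outlier
sensor=U: status='offline' → inner[humidity >= 40] → silver
sensor=Z: status='ok' → outer ELSE → fail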